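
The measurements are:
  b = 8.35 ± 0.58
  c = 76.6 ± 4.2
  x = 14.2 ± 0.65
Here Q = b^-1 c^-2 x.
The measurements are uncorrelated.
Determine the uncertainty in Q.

Since Q is a product/quotient, work with relative uncertainties:
  (-1·δb/b)² = (-1×0.0695)² = 0.00482;  (-2·δc/c)² = (-2×0.0548)² = 0.0120;  (1·δx/x)² = (1×0.0458)² = 0.00210
δQ/Q = √(0.0189) = 0.138
Q = 0.000290, so δQ = 0.138 × 0.000290 = 3.99e-05.

3.99e-05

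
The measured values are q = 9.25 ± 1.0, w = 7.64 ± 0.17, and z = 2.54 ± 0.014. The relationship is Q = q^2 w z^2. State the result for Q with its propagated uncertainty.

Q is a product of powers, so relative uncertainties combine in quadrature:
  (2·δq/q)² = (2×0.108)² = 0.0467;  (1·δw/w)² = (1×0.0223)² = 0.000495;  (2·δz/z)² = (2×0.00551)² = 0.000122
δQ/Q = √(0.0474) = 0.218
Q = 4220, so δQ = 0.218 × 4220 = 918.

4220 ± 918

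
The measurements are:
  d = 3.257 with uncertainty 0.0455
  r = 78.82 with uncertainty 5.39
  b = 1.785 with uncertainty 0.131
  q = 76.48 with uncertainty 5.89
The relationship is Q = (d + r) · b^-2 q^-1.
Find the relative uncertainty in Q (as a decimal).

Let u = d + r = 82.08. δu = √(δd² + δr²) = √(0.00207 + 29.1) = 5.39, so δu/u = 0.0657.
Q is then a monomial in u, b, q:
δQ/Q = √((δu/u)² + (-2·δb/b)² + (-1·δq/q)²) = √(0.00431 + 0.0215 + 0.00593) = 0.178

0.178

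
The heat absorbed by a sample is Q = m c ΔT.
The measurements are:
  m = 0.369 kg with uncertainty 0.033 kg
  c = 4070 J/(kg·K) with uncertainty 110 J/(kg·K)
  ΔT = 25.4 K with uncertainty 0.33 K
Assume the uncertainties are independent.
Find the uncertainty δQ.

3600 J

Products/powers → add relative errors in quadrature, weighted by exponent:
  (1·δm/m)² = (1×0.0894)² = 0.00800;  (1·δc/c)² = (1×0.0270)² = 0.000730;  (1·δΔT/ΔT)² = (1×0.0130)² = 0.000169
δQ/Q = √(0.00890) = 0.0943
Q = 38100 J, so δQ = 0.0943 × 38100 = 3600 J.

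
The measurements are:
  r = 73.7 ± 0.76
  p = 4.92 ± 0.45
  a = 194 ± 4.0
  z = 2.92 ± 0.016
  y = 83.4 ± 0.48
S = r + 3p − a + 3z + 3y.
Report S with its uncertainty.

153 ± 4.53

Sums and differences: (δS)² = Σ (cᵢ δxᵢ)².
  (δr)² = 0.578;  (3·δp)² = 1.82;  (δa)² = 16.0;  (3·δz)² = 0.00230;  (3·δy)² = 2.07
δS = √(20.5) = 4.53
S = 153.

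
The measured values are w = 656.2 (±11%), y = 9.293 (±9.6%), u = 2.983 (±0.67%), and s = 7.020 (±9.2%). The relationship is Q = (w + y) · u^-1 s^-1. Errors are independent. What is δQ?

Let h = w + y = 665.5. δh = √(δw² + δy²) = √(5210 + 0.796) = 72.2, so δh/h = 0.108.
Q is then a monomial in h, u, s:
δQ/Q = √((δh/h)² + (-1·δu/u)² + (-1·δs/s)²) = √(0.0118 + 4.49e-05 + 0.00846) = 0.142
Q = 31.78, so δQ = 0.142 × 31.78 = 4.53.

4.53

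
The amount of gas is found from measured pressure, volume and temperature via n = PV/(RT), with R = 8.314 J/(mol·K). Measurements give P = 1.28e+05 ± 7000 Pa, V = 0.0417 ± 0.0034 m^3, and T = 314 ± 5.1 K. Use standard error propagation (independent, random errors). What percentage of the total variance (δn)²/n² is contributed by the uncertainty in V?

67.1%

(δn/n)² = (1·δP/P)² + (1·δV/V)² + (-1·δT/T)²
  P term: (1×0.0547)² = 0.00299
  V term: (1×0.0815)² = 0.00665
  T term: (-1×0.0162)² = 0.000264
Total = 0.00990. Share from V = 0.00665/0.00990 = 0.671.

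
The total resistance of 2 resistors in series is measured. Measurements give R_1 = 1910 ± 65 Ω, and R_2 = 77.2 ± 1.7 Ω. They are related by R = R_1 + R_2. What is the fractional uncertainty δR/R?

0.0327

Sums and differences: (δR)² = Σ (cᵢ δxᵢ)².
  (δR_1)² = 4220;  (δR_2)² = 2.89
δR = √(4230) = 65.0 Ω
R = 1990 Ω, so δR/R = 65.0/1990 = 0.0327.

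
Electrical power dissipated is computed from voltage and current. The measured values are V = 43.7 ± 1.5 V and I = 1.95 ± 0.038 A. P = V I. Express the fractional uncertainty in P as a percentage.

Each factor contributes (exponent × relative error)² to (δP/P)²:
  (1·δV/V)² = (1×0.0343)² = 0.00118;  (1·δI/I)² = (1×0.0195)² = 0.000380
δP/P = √(0.00156) = 0.0395

3.95%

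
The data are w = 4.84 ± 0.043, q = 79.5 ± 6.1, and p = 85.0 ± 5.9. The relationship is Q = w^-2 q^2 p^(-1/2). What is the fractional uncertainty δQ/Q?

0.158

For a monomial Q ∝ w^-2, q^2, p^(-1/2), fractional errors add in quadrature:
  (-2·δw/w)² = (-2×0.00888)² = 0.000316;  (2·δq/q)² = (2×0.0767)² = 0.0235;  (−½·δp/p)² = (-0.5×0.0694)² = 0.00120
δQ/Q = √(0.0251) = 0.158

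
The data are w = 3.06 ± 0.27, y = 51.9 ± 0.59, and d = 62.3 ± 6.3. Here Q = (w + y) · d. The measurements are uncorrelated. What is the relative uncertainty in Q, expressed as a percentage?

10.2%

Let u = w + y = 55.0. δu = √(δw² + δy²) = √(0.0729 + 0.348) = 0.649, so δu/u = 0.0118.
Q is then a monomial in u, d:
δQ/Q = √((δu/u)² + (1·δd/d)²) = √(0.000139 + 0.0102) = 0.102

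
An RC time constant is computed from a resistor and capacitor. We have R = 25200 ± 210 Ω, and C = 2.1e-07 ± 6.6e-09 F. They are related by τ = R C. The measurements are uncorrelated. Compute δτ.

0.000172 s

Relative error in a monomial: (δτ/τ)² = Σ (nᵢ · δxᵢ/xᵢ)².
  (1·δR/R)² = (1×0.00833)² = 6.94e-05;  (1·δC/C)² = (1×0.0314)² = 0.000988
δτ/τ = √(0.00106) = 0.0325
τ = 0.00529 s, so δτ = 0.0325 × 0.00529 = 0.000172 s.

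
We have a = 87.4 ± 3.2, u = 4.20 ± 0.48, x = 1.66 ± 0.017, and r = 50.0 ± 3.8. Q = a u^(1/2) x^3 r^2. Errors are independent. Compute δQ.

3.47e+05

Since Q is a product/quotient, work with relative uncertainties:
  (1·δa/a)² = (1×0.0366)² = 0.00134;  (½·δu/u)² = (0.5×0.114)² = 0.00327;  (3·δx/x)² = (3×0.0102)² = 0.000944;  (2·δr/r)² = (2×0.0760)² = 0.0231
δQ/Q = √(0.0287) = 0.169
Q = 2.05e+06, so δQ = 0.169 × 2.05e+06 = 3.47e+05.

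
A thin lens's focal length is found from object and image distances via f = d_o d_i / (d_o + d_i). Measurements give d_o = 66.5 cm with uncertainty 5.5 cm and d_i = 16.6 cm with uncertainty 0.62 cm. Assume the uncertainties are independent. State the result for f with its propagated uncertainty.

∂f/∂d_o = (d_i/(d_o+d_i))² = 0.0399;  ∂f/∂d_i = (d_o/(d_o+d_i))² = 0.640
δf = √((∂f/∂d_o · δd_o)² + (∂f/∂d_i · δd_i)²) = √(0.0482 + 0.158) = 0.454 cm
f = 13.3 cm.

13.3 ± 0.454 cm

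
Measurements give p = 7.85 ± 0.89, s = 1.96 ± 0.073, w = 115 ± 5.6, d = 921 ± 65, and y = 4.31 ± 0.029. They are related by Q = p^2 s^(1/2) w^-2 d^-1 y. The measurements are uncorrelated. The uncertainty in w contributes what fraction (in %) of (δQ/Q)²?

(δQ/Q)² = (2·δp/p)² + (½·δs/s)² + (-2·δw/w)² + (-1·δd/d)² + (1·δy/y)²
  p term: (2×0.113)² = 0.0514
  s term: (0.5×0.0372)² = 0.000347
  w term: (-2×0.0487)² = 0.00949
  d term: (-1×0.0706)² = 0.00498
  y term: (1×0.00673)² = 4.53e-05
Total = 0.0663. Share from w = 0.00949/0.0663 = 0.143.

14.3%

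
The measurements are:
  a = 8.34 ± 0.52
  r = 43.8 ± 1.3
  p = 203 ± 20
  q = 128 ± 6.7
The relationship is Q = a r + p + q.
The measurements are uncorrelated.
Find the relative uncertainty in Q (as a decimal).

Let w = a·r = 365. δw/w = √((1·δa/a)² + (1·δr/r)²) = √(0.00389 + 0.000881) = 0.0691, so δw = 25.2.
Q = w + p + q: δQ = √(δw² + δp² + δq²) = √(636 + 400 + 44.9) = 32.9
Q = 696, so δQ/Q = 32.9/696 = 0.0472.

0.0472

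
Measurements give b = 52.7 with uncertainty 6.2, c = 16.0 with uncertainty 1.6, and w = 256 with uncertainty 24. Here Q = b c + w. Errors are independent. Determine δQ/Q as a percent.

Let p = b·c = 843. δp/p = √((1·δb/b)² + (1·δc/c)²) = √(0.0138 + 0.0100) = 0.154, so δp = 130.
Q = p + w: δQ = √(δp² + δw²) = √(17000 + 576) = 132
Q = 1100, so δQ/Q = 132/1100 = 0.120.

12.0%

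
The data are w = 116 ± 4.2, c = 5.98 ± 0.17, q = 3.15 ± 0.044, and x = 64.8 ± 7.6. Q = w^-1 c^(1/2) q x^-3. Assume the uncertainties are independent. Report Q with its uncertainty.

(2.44 ± 0.865) × 10^-7

Since Q is a product/quotient, work with relative uncertainties:
  (-1·δw/w)² = (-1×0.0362)² = 0.00131;  (½·δc/c)² = (0.5×0.0284)² = 0.000202;  (1·δq/q)² = (1×0.0140)² = 0.000195;  (-3·δx/x)² = (-3×0.117)² = 0.124
δQ/Q = √(0.126) = 0.354
Q = 2.44e-07, so δQ = 0.354 × 2.44e-07 = 8.65e-08.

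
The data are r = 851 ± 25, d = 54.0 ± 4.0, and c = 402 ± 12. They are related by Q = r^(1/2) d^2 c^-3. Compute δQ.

0.000227

For a monomial Q ∝ r^(1/2), d^2, c^-3, fractional errors add in quadrature:
  (½·δr/r)² = (0.5×0.0294)² = 0.000216;  (2·δd/d)² = (2×0.0741)² = 0.0219;  (-3·δc/c)² = (-3×0.0299)² = 0.00802
δQ/Q = √(0.0302) = 0.174
Q = 0.00131, so δQ = 0.174 × 0.00131 = 0.000227.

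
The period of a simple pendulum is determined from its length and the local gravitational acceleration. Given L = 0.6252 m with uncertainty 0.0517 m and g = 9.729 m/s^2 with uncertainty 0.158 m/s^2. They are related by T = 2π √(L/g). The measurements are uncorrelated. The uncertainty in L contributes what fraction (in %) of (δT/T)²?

96.3%

(δT/T)² = (½·δL/L)² + (−½·δg/g)²
  L term: (0.5×0.0827)² = 0.00171
  g term: (-0.5×0.0162)² = 6.59e-05
Total = 0.00178. Share from L = 0.00171/0.00178 = 0.963.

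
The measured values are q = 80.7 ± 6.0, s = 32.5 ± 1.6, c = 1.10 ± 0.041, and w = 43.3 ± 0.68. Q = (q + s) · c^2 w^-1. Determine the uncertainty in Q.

0.297

Let u = q + s = 113. δu = √(δq² + δs²) = √(36.0 + 2.56) = 6.21, so δu/u = 0.0549.
Q is then a monomial in u, c, w:
δQ/Q = √((δu/u)² + (2·δc/c)² + (-1·δw/w)²) = √(0.00301 + 0.00556 + 0.000247) = 0.0939
Q = 3.16, so δQ = 0.0939 × 3.16 = 0.297.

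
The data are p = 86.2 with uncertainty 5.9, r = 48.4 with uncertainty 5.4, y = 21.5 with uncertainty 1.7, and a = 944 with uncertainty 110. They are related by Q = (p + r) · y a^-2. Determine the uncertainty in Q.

Let u = p + r = 135. δu = √(δp² + δr²) = √(34.8 + 29.2) = 8.00, so δu/u = 0.0594.
Q is then a monomial in u, y, a:
δQ/Q = √((δu/u)² + (1·δy/y)² + (-2·δa/a)²) = √(0.00353 + 0.00625 + 0.0543) = 0.253
Q = 0.00325, so δQ = 0.253 × 0.00325 = 0.000822.

0.000822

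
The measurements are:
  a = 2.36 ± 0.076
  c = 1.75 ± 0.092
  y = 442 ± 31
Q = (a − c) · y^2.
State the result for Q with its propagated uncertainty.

Let u = a − c = 0.610. δu = √(δa² + δc²) = √(0.00578 + 0.00846) = 0.119, so δu/u = 0.196.
Q is then a monomial in u, y:
δQ/Q = √((δu/u)² + (2·δy/y)²) = √(0.0383 + 0.0197) = 0.241
Q = 1.19e+05, so δQ = 0.241 × 1.19e+05 = 28700.

(1.19 ± 0.287) × 10^5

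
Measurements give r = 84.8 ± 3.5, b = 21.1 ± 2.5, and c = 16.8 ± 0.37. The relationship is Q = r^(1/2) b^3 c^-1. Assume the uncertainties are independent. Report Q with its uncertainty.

Q is a product of powers, so relative uncertainties combine in quadrature:
  (½·δr/r)² = (0.5×0.0413)² = 0.000426;  (3·δb/b)² = (3×0.118)² = 0.126;  (-1·δc/c)² = (-1×0.0220)² = 0.000485
δQ/Q = √(0.127) = 0.357
Q = 5150, so δQ = 0.357 × 5150 = 1840.

5150 ± 1840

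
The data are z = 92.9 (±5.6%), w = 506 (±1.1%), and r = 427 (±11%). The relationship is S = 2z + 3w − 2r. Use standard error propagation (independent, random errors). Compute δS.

96.0

S is a linear combination, so absolute uncertainties add in quadrature:
  (2·δz)² = 108;  (3·δw)² = 279;  (2·δr)² = 8820
δS = √(9210) = 96.0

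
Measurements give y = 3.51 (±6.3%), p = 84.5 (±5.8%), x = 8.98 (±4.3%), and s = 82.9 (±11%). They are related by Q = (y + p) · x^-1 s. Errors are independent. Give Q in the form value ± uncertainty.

Let u = y + p = 88.0. δu = √(δy² + δp²) = √(0.0489 + 24.0) = 4.91, so δu/u = 0.0557.
Q is then a monomial in u, x, s:
δQ/Q = √((δu/u)² + (-1·δx/x)² + (1·δs/s)²) = √(0.00311 + 0.00185 + 0.0121) = 0.131
Q = 812, so δQ = 0.131 × 812 = 106.

812 ± 106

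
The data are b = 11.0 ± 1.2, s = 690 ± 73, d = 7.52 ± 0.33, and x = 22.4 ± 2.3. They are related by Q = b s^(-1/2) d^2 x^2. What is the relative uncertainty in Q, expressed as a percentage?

Since Q is a product/quotient, work with relative uncertainties:
  (1·δb/b)² = (1×0.109)² = 0.0119;  (−½·δs/s)² = (-0.5×0.106)² = 0.00280;  (2·δd/d)² = (2×0.0439)² = 0.00770;  (2·δx/x)² = (2×0.103)² = 0.0422
δQ/Q = √(0.0646) = 0.254

25.4%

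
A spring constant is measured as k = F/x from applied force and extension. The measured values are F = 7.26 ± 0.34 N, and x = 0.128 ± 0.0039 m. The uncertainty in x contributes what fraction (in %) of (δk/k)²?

(δk/k)² = (1·δF/F)² + (-1·δx/x)²
  F term: (1×0.0468)² = 0.00219
  x term: (-1×0.0305)² = 0.000928
Total = 0.00312. Share from x = 0.000928/0.00312 = 0.297.

29.7%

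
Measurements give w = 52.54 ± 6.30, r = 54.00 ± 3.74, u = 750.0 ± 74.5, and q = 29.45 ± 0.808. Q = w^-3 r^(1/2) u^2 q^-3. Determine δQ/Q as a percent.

42.1%

Products/powers → add relative errors in quadrature, weighted by exponent:
  (-3·δw/w)² = (-3×0.120)² = 0.129;  (½·δr/r)² = (0.5×0.0693)² = 0.00120;  (2·δu/u)² = (2×0.0993)² = 0.0395;  (-3·δq/q)² = (-3×0.0274)² = 0.00677
δQ/Q = √(0.177) = 0.421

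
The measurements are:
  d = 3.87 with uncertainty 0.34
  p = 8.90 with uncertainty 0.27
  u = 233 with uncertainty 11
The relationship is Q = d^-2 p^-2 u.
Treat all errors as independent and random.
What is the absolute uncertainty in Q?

Relative error in a monomial: (δQ/Q)² = Σ (nᵢ · δxᵢ/xᵢ)².
  (-2·δd/d)² = (-2×0.0879)² = 0.0309;  (-2·δp/p)² = (-2×0.0303)² = 0.00368;  (1·δu/u)² = (1×0.0472)² = 0.00223
δQ/Q = √(0.0368) = 0.192
Q = 0.196, so δQ = 0.192 × 0.196 = 0.0377.

0.0377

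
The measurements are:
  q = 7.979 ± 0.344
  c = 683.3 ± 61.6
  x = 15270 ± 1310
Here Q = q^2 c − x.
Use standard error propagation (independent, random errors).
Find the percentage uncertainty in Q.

Let p = q^2·c = 43500. δp/p = √((2·δq/q)² + (1·δc/c)²) = √(0.00743 + 0.00813) = 0.125, so δp = 5430.
Q = p − x: δQ = √(δp² + δx²) = √(2.95e+07 + 1.72e+06) = 5580
Q = 28230, so δQ/Q = 5580/28230 = 0.198.

19.8%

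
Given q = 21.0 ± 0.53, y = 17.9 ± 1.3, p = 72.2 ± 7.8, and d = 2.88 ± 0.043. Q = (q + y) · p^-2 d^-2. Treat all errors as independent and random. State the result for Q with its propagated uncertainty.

Let u = q + y = 38.9. δu = √(δq² + δy²) = √(0.281 + 1.69) = 1.40, so δu/u = 0.0361.
Q is then a monomial in u, p, d:
δQ/Q = √((δu/u)² + (-2·δp/p)² + (-2·δd/d)²) = √(0.00130 + 0.0467 + 0.000892) = 0.221
Q = 0.000900, so δQ = 0.221 × 0.000900 = 0.000199.

0.000900 ± 0.000199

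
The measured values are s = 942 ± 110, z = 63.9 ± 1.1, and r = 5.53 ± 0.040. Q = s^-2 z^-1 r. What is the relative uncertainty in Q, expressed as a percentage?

Q is a product of powers, so relative uncertainties combine in quadrature:
  (-2·δs/s)² = (-2×0.117)² = 0.0545;  (-1·δz/z)² = (-1×0.0172)² = 0.000296;  (1·δr/r)² = (1×0.00723)² = 5.23e-05
δQ/Q = √(0.0549) = 0.234

23.4%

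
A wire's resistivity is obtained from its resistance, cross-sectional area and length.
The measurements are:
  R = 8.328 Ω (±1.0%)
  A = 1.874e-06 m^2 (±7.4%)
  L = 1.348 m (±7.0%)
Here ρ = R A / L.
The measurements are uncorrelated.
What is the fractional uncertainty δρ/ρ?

0.102

Each factor contributes (exponent × relative error)² to (δρ/ρ)²:
  (1·δR/R)² = (1×0.0100)² = 0.000100;  (1·δA/A)² = (1×0.0740)² = 0.00548;  (-1·δL/L)² = (-1×0.0700)² = 0.00490
δρ/ρ = √(0.0105) = 0.102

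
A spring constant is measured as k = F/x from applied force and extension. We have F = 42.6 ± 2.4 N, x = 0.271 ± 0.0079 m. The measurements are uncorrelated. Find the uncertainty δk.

9.97 N/m

Products/powers → add relative errors in quadrature, weighted by exponent:
  (1·δF/F)² = (1×0.0563)² = 0.00317;  (-1·δx/x)² = (-1×0.0292)² = 0.000850
δk/k = √(0.00402) = 0.0634
k = 157 N/m, so δk = 0.0634 × 157 = 9.97 N/m.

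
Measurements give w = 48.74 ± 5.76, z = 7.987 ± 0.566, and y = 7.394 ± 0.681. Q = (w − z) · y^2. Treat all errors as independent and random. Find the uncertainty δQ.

Let u = w − z = 40.75. δu = √(δw² + δz²) = √(33.2 + 0.320) = 5.79, so δu/u = 0.142.
Q is then a monomial in u, y:
δQ/Q = √((δu/u)² + (2·δy/y)²) = √(0.0202 + 0.0339) = 0.233
Q = 2228, so δQ = 0.233 × 2228 = 518.

518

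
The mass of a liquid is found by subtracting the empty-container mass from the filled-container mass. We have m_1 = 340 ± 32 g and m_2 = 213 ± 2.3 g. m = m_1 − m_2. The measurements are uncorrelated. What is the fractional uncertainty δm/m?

Each term contributes (cᵢ δxᵢ)² to (δm)²:
  (δm_1)² = 1020;  (δm_2)² = 5.29
δm = √(1030) = 32.1 g
m = 127 g, so δm/m = 32.1/127 = 0.253.

0.253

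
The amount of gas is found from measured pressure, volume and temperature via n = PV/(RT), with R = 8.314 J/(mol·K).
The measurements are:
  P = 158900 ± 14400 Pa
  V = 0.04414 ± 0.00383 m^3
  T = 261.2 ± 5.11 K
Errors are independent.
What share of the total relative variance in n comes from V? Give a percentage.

(δn/n)² = (1·δP/P)² + (1·δV/V)² + (-1·δT/T)²
  P term: (1×0.0906)² = 0.00821
  V term: (1×0.0868)² = 0.00753
  T term: (-1×0.0196)² = 0.000383
Total = 0.0161. Share from V = 0.00753/0.0161 = 0.467.

46.7%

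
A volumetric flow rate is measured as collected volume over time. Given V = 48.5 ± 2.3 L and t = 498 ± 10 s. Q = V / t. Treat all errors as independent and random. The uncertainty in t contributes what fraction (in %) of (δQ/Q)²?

15.2%

(δQ/Q)² = (1·δV/V)² + (-1·δt/t)²
  V term: (1×0.0474)² = 0.00225
  t term: (-1×0.0201)² = 0.000403
Total = 0.00265. Share from t = 0.000403/0.00265 = 0.152.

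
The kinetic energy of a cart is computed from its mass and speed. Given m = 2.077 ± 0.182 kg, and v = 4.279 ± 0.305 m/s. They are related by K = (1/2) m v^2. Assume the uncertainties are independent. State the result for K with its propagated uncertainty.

Relative error in a monomial: (δK/K)² = Σ (nᵢ · δxᵢ/xᵢ)².
  (1·δm/m)² = (1×0.0876)² = 0.00768;  (2·δv/v)² = (2×0.0713)² = 0.0203
δK/K = √(0.0280) = 0.167
K = 19.01 J, so δK = 0.167 × 19.01 = 3.18 J.

19.01 ± 3.18 J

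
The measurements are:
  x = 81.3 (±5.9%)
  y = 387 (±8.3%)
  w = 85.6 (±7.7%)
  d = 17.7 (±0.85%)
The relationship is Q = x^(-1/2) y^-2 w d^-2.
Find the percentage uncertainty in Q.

18.6%

Q is a product of powers, so relative uncertainties combine in quadrature:
  (−½·δx/x)² = (-0.5×0.0590)² = 0.000870;  (-2·δy/y)² = (-2×0.0830)² = 0.0276;  (1·δw/w)² = (1×0.0770)² = 0.00593;  (-2·δd/d)² = (-2×0.00850)² = 0.000289
δQ/Q = √(0.0346) = 0.186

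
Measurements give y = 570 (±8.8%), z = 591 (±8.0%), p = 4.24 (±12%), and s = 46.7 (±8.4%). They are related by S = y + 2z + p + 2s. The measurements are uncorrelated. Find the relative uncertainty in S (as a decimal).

Each term contributes (cᵢ δxᵢ)² to (δS)²:
  (δy)² = 2520;  (2·δz)² = 8940;  (δp)² = 0.259;  (2·δs)² = 61.6
δS = √(11500) = 107
S = 1850, so δS/S = 107/1850 = 0.0580.

0.0580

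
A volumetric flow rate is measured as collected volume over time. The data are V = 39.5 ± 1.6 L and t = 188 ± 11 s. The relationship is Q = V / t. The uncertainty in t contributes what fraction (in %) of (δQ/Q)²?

(δQ/Q)² = (1·δV/V)² + (-1·δt/t)²
  V term: (1×0.0405)² = 0.00164
  t term: (-1×0.0585)² = 0.00342
Total = 0.00506. Share from t = 0.00342/0.00506 = 0.676.

67.6%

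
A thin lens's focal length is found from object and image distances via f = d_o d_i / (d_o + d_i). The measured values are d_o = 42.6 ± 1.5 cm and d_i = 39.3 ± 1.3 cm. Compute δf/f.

∂f/∂d_o = (d_i/(d_o+d_i))² = 0.230;  ∂f/∂d_i = (d_o/(d_o+d_i))² = 0.271
δf = √((∂f/∂d_o · δd_o)² + (∂f/∂d_i · δd_i)²) = √(0.119 + 0.124) = 0.493 cm
f = 20.4 cm, so δf/f = 0.493/20.4 = 0.0241.

0.0241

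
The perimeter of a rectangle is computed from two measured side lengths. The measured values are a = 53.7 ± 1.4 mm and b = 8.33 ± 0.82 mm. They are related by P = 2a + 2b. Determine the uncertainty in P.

3.24 mm

Absolute uncertainties add in quadrature for a linear combination:
  (2·δa)² = 7.84;  (2·δb)² = 2.69
δP = √(10.5) = 3.24 mm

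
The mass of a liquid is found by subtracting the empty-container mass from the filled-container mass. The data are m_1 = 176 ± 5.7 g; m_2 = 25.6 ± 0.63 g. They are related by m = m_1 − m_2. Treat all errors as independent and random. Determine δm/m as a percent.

3.81%

For a sum/difference, combine absolute errors in quadrature:
  (δm_1)² = 32.5;  (δm_2)² = 0.397
δm = √(32.9) = 5.73 g
m = 150 g, so δm/m = 5.73/150 = 0.0381.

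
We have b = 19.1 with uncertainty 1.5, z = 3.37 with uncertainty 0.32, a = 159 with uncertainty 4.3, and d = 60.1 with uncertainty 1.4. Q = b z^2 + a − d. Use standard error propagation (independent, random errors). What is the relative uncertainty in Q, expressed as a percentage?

Let p = b·z^2 = 217. δp/p = √((1·δb/b)² + (2·δz/z)²) = √(0.00617 + 0.0361) = 0.206, so δp = 44.6.
Q = p + a − d: δQ = √(δp² + δa² + δd²) = √(1990 + 18.5 + 1.96) = 44.8
Q = 316, so δQ/Q = 44.8/316 = 0.142.

14.2%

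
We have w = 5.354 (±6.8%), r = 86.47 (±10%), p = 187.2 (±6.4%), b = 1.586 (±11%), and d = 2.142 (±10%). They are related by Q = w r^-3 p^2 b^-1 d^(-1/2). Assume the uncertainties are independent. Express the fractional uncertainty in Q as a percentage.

Each factor contributes (exponent × relative error)² to (δQ/Q)²:
  (1·δw/w)² = (1×0.0680)² = 0.00462;  (-3·δr/r)² = (-3×0.100)² = 0.0900;  (2·δp/p)² = (2×0.0640)² = 0.0164;  (-1·δb/b)² = (-1×0.110)² = 0.0121;  (−½·δd/d)² = (-0.5×0.100)² = 0.00250
δQ/Q = √(0.126) = 0.354

35.4%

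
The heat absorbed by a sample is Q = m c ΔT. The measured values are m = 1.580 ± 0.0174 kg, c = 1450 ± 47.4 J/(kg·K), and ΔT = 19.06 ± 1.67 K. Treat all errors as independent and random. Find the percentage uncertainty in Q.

Relative error in a monomial: (δQ/Q)² = Σ (nᵢ · δxᵢ/xᵢ)².
  (1·δm/m)² = (1×0.0110)² = 0.000121;  (1·δc/c)² = (1×0.0327)² = 0.00107;  (1·δΔT/ΔT)² = (1×0.0876)² = 0.00768
δQ/Q = √(0.00887) = 0.0942

9.42%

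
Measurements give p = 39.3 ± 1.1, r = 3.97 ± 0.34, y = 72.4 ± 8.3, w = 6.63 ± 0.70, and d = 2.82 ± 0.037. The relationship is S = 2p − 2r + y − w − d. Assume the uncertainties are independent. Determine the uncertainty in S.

8.64

Each term contributes (cᵢ δxᵢ)² to (δS)²:
  (2·δp)² = 4.84;  (2·δr)² = 0.462;  (δy)² = 68.9;  (δw)² = 0.490;  (δd)² = 0.00137
δS = √(74.7) = 8.64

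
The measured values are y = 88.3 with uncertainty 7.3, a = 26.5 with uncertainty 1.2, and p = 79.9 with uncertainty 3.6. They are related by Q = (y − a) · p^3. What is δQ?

5.69e+06

Let u = y − a = 61.8. δu = √(δy² + δa²) = √(53.3 + 1.44) = 7.40, so δu/u = 0.120.
Q is then a monomial in u, p:
δQ/Q = √((δu/u)² + (3·δp/p)²) = √(0.0143 + 0.0183) = 0.181
Q = 3.15e+07, so δQ = 0.181 × 3.15e+07 = 5.69e+06.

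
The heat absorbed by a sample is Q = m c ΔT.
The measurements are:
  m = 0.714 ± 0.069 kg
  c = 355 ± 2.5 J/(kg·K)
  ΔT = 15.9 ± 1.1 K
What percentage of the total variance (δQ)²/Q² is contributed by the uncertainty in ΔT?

(δQ/Q)² = (1·δm/m)² + (1·δc/c)² + (1·δΔT/ΔT)²
  m term: (1×0.0966)² = 0.00934
  c term: (1×0.00704)² = 4.96e-05
  ΔT term: (1×0.0692)² = 0.00479
Total = 0.0142. Share from ΔT = 0.00479/0.0142 = 0.338.

33.8%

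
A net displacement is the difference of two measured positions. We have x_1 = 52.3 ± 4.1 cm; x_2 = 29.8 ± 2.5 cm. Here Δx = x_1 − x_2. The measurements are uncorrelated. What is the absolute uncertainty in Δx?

4.80 cm

Sums and differences: (δΔx)² = Σ (cᵢ δxᵢ)².
  (δx_1)² = 16.8;  (δx_2)² = 6.25
δΔx = √(23.1) = 4.80 cm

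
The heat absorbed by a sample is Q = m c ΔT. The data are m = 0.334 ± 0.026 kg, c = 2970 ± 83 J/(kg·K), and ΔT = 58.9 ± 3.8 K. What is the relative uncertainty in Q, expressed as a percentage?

Q is a product of powers, so relative uncertainties combine in quadrature:
  (1·δm/m)² = (1×0.0778)² = 0.00606;  (1·δc/c)² = (1×0.0279)² = 0.000781;  (1·δΔT/ΔT)² = (1×0.0645)² = 0.00416
δQ/Q = √(0.0110) = 0.105

10.5%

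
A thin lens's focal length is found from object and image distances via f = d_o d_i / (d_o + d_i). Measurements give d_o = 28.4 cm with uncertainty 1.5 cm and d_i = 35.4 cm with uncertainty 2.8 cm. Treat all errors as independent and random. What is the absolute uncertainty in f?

0.722 cm

∂f/∂d_o = (d_i/(d_o+d_i))² = 0.308;  ∂f/∂d_i = (d_o/(d_o+d_i))² = 0.198
δf = √((∂f/∂d_o · δd_o)² + (∂f/∂d_i · δd_i)²) = √(0.213 + 0.308) = 0.722 cm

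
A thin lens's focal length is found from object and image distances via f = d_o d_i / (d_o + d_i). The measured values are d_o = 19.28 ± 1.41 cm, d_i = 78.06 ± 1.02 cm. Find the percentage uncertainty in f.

5.87%

∂f/∂d_o = (d_i/(d_o+d_i))² = 0.643;  ∂f/∂d_i = (d_o/(d_o+d_i))² = 0.0392
δf = √((∂f/∂d_o · δd_o)² + (∂f/∂d_i · δd_i)²) = √(0.822 + 0.00160) = 0.908 cm
f = 15.46 cm, so δf/f = 0.908/15.46 = 0.0587.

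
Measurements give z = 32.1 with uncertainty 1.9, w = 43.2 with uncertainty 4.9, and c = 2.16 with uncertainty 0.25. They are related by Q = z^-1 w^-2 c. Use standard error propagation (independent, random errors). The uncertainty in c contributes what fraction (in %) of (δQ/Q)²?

19.6%

(δQ/Q)² = (-1·δz/z)² + (-2·δw/w)² + (1·δc/c)²
  z term: (-1×0.0592)² = 0.00350
  w term: (-2×0.113)² = 0.0515
  c term: (1×0.116)² = 0.0134
Total = 0.0684. Share from c = 0.0134/0.0684 = 0.196.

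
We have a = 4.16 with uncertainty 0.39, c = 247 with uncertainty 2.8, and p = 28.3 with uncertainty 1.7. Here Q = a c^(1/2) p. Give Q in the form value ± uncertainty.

Q is a product of powers, so relative uncertainties combine in quadrature:
  (1·δa/a)² = (1×0.0938)² = 0.00879;  (½·δc/c)² = (0.5×0.0113)² = 3.21e-05;  (1·δp/p)² = (1×0.0601)² = 0.00361
δQ/Q = √(0.0124) = 0.111
Q = 1850, so δQ = 0.111 × 1850 = 206.

1850 ± 206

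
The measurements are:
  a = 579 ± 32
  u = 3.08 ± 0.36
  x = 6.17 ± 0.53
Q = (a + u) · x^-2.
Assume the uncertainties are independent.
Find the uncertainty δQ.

2.76

Let w = a + u = 582. δw = √(δa² + δu²) = √(1020 + 0.130) = 32.0, so δw/w = 0.0550.
Q is then a monomial in w, x:
δQ/Q = √((δw/w)² + (-2·δx/x)²) = √(0.00302 + 0.0295) = 0.180
Q = 15.3, so δQ = 0.180 × 15.3 = 2.76.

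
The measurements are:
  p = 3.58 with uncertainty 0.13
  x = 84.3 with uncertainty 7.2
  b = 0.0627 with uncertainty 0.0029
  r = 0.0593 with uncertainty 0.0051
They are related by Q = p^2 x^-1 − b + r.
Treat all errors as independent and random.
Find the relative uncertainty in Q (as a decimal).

0.121

Let w = p^2·x^-1 = 0.152. δw/w = √((2·δp/p)² + (-1·δx/x)²) = √(0.00527 + 0.00729) = 0.112, so δw = 0.0170.
Q = w − b + r: δQ = √(δw² + δb² + δr²) = √(0.000291 + 8.41e-06 + 2.6e-05) = 0.0180
Q = 0.149, so δQ/Q = 0.0180/0.149 = 0.121.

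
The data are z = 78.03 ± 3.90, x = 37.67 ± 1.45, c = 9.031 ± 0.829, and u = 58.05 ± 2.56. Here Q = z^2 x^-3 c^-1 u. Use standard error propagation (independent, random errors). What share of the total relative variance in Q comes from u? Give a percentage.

5.77%

(δQ/Q)² = (2·δz/z)² + (-3·δx/x)² + (-1·δc/c)² + (1·δu/u)²
  z term: (2×0.0500)² = 0.00999
  x term: (-3×0.0385)² = 0.0133
  c term: (-1×0.0918)² = 0.00843
  u term: (1×0.0441)² = 0.00194
Total = 0.0337. Share from u = 0.00194/0.0337 = 0.0577.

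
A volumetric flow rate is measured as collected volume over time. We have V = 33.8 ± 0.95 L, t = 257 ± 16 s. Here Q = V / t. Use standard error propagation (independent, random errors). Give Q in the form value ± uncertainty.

0.132 ± 0.00898 L/s

Q is a product of powers, so relative uncertainties combine in quadrature:
  (1·δV/V)² = (1×0.0281)² = 0.000790;  (-1·δt/t)² = (-1×0.0623)² = 0.00388
δQ/Q = √(0.00467) = 0.0683
Q = 0.132 L/s, so δQ = 0.0683 × 0.132 = 0.00898 L/s.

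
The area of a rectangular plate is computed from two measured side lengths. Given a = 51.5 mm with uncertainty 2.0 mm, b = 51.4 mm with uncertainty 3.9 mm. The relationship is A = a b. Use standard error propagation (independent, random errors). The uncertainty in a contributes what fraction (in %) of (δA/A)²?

20.8%

(δA/A)² = (1·δa/a)² + (1·δb/b)²
  a term: (1×0.0388)² = 0.00151
  b term: (1×0.0759)² = 0.00576
Total = 0.00727. Share from a = 0.00151/0.00727 = 0.208.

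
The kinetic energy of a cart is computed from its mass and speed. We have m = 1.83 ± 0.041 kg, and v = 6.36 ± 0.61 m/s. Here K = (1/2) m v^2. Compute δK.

Products/powers → add relative errors in quadrature, weighted by exponent:
  (1·δm/m)² = (1×0.0224)² = 0.000502;  (2·δv/v)² = (2×0.0959)² = 0.0368
δK/K = √(0.0373) = 0.193
K = 37.0 J, so δK = 0.193 × 37.0 = 7.15 J.

7.15 J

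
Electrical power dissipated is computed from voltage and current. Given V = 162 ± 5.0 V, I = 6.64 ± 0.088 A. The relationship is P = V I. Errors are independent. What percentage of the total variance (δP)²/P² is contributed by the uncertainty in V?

(δP/P)² = (1·δV/V)² + (1·δI/I)²
  V term: (1×0.0309)² = 0.000953
  I term: (1×0.0133)² = 0.000176
Total = 0.00113. Share from V = 0.000953/0.00113 = 0.844.

84.4%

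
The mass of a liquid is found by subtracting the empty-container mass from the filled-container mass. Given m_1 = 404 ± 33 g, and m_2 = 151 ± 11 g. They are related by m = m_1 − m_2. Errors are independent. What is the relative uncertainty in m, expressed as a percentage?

Each term contributes (cᵢ δxᵢ)² to (δm)²:
  (δm_1)² = 1090;  (δm_2)² = 121
δm = √(1210) = 34.8 g
m = 253 g, so δm/m = 34.8/253 = 0.137.

13.7%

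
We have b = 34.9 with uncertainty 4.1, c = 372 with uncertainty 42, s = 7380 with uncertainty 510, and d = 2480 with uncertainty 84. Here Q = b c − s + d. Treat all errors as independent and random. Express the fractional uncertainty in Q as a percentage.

26.9%

Let p = b·c = 13000. δp/p = √((1·δb/b)² + (1·δc/c)²) = √(0.0138 + 0.0127) = 0.163, so δp = 2120.
Q = p − s + d: δQ = √(δp² + δs² + δd²) = √(4.47e+06 + 2.6e+05 + 7060) = 2180
Q = 8080, so δQ/Q = 2180/8080 = 0.269.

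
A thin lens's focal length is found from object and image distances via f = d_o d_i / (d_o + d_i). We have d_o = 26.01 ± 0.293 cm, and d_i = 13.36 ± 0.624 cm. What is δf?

0.274 cm

∂f/∂d_o = (d_i/(d_o+d_i))² = 0.115;  ∂f/∂d_i = (d_o/(d_o+d_i))² = 0.436
δf = √((∂f/∂d_o · δd_o)² + (∂f/∂d_i · δd_i)²) = √(0.00114 + 0.0742) = 0.274 cm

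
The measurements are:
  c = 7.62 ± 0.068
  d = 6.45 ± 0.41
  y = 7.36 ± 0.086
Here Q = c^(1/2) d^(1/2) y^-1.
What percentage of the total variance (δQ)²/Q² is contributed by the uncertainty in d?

86.6%

(δQ/Q)² = (½·δc/c)² + (½·δd/d)² + (-1·δy/y)²
  c term: (0.5×0.00892)² = 1.99e-05
  d term: (0.5×0.0636)² = 0.00101
  y term: (-1×0.0117)² = 0.000137
Total = 0.00117. Share from d = 0.00101/0.00117 = 0.866.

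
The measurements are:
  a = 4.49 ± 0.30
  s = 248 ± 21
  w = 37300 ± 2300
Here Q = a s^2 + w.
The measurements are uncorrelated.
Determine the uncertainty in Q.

Let p = a·s^2 = 2.76e+05. δp/p = √((1·δa/a)² + (2·δs/s)²) = √(0.00446 + 0.0287) = 0.182, so δp = 50300.
Q = p + w: δQ = √(δp² + δw²) = √(2.53e+09 + 5.29e+06) = 50300

50300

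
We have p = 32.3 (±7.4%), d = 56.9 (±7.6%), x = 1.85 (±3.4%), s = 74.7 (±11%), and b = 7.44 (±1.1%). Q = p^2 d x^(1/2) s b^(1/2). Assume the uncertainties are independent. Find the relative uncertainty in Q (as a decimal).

0.200

Products/powers → add relative errors in quadrature, weighted by exponent:
  (2·δp/p)² = (2×0.0740)² = 0.0219;  (1·δd/d)² = (1×0.0760)² = 0.00578;  (½·δx/x)² = (0.5×0.0340)² = 0.000289;  (1·δs/s)² = (1×0.110)² = 0.0121;  (½·δb/b)² = (0.5×0.0110)² = 3.03e-05
δQ/Q = √(0.0401) = 0.200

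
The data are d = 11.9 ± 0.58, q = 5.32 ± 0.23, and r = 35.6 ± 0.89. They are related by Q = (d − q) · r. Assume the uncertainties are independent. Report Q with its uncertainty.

234 ± 23.0

Let u = d − q = 6.58. δu = √(δd² + δq²) = √(0.336 + 0.0529) = 0.624, so δu/u = 0.0948.
Q is then a monomial in u, r:
δQ/Q = √((δu/u)² + (1·δr/r)²) = √(0.00899 + 0.000625) = 0.0981
Q = 234, so δQ = 0.0981 × 234 = 23.0.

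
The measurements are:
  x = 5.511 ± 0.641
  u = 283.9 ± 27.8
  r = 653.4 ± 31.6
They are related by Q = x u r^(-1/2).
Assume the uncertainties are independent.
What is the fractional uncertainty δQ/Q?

0.154

Each factor contributes (exponent × relative error)² to (δQ/Q)²:
  (1·δx/x)² = (1×0.116)² = 0.0135;  (1·δu/u)² = (1×0.0979)² = 0.00959;  (−½·δr/r)² = (-0.5×0.0484)² = 0.000585
δQ/Q = √(0.0237) = 0.154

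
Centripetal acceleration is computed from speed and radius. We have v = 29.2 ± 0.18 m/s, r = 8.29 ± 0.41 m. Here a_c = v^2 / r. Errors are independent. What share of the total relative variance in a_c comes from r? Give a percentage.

94.1%

(δa_c/a_c)² = (2·δv/v)² + (-1·δr/r)²
  v term: (2×0.00616)² = 0.000152
  r term: (-1×0.0495)² = 0.00245
Total = 0.00260. Share from r = 0.00245/0.00260 = 0.941.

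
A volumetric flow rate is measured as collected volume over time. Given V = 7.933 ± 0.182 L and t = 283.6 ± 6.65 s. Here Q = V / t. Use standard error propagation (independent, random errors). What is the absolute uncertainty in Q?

Q is a product of powers, so relative uncertainties combine in quadrature:
  (1·δV/V)² = (1×0.0229)² = 0.000526;  (-1·δt/t)² = (-1×0.0234)² = 0.000550
δQ/Q = √(0.00108) = 0.0328
Q = 0.02797 L/s, so δQ = 0.0328 × 0.02797 = 0.000918 L/s.

0.000918 L/s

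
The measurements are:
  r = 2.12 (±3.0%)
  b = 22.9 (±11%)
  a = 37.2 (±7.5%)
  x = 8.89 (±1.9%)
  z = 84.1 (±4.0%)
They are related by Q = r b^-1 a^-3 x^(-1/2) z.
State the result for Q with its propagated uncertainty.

(5.07 ± 1.30) × 10^-5

Relative error in a monomial: (δQ/Q)² = Σ (nᵢ · δxᵢ/xᵢ)².
  (1·δr/r)² = (1×0.0300)² = 0.000900;  (-1·δb/b)² = (-1×0.110)² = 0.0121;  (-3·δa/a)² = (-3×0.0750)² = 0.0506;  (−½·δx/x)² = (-0.5×0.0190)² = 9.02e-05;  (1·δz/z)² = (1×0.0400)² = 0.00160
δQ/Q = √(0.0653) = 0.256
Q = 5.07e-05, so δQ = 0.256 × 5.07e-05 = 1.3e-05.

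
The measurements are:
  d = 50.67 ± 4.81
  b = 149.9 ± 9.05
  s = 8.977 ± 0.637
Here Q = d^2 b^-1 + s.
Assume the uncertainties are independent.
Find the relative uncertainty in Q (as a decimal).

0.133

Let p = d^2·b^-1 = 17.13. δp/p = √((2·δd/d)² + (-1·δb/b)²) = √(0.0360 + 0.00364) = 0.199, so δp = 3.41.
Q = p + s: δQ = √(δp² + δs²) = √(11.6 + 0.406) = 3.47
Q = 26.10, so δQ/Q = 3.47/26.10 = 0.133.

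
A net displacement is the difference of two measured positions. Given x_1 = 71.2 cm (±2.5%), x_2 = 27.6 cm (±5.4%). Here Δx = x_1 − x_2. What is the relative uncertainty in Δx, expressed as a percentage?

Each term contributes (cᵢ δxᵢ)² to (δΔx)²:
  (δx_1)² = 3.17;  (δx_2)² = 2.22
δΔx = √(5.39) = 2.32 cm
Δx = 43.6 cm, so δΔx/Δx = 2.32/43.6 = 0.0532.

5.32%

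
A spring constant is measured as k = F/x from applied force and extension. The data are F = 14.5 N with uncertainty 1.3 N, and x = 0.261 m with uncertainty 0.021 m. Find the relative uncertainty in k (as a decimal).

For a monomial k ∝ F, x^-1, fractional errors add in quadrature:
  (1·δF/F)² = (1×0.0897)² = 0.00804;  (-1·δx/x)² = (-1×0.0805)² = 0.00647
δk/k = √(0.0145) = 0.120

0.120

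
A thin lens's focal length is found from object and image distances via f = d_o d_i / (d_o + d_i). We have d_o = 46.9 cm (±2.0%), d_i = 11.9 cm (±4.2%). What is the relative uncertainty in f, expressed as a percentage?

3.37%

∂f/∂d_o = (d_i/(d_o+d_i))² = 0.0410;  ∂f/∂d_i = (d_o/(d_o+d_i))² = 0.636
δf = √((∂f/∂d_o · δd_o)² + (∂f/∂d_i · δd_i)²) = √(0.00148 + 0.101) = 0.320 cm
f = 9.49 cm, so δf/f = 0.320/9.49 = 0.0337.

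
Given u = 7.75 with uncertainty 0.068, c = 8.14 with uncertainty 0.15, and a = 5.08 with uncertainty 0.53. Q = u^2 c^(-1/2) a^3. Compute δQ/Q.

0.314

Products/powers → add relative errors in quadrature, weighted by exponent:
  (2·δu/u)² = (2×0.00877)² = 0.000308;  (−½·δc/c)² = (-0.5×0.0184)² = 8.49e-05;  (3·δa/a)² = (3×0.104)² = 0.0980
δQ/Q = √(0.0984) = 0.314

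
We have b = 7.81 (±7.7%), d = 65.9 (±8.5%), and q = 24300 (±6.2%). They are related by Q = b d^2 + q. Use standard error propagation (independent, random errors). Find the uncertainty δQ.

6510

Let p = b·d^2 = 33900. δp/p = √((1·δb/b)² + (2·δd/d)²) = √(0.00593 + 0.0289) = 0.187, so δp = 6330.
Q = p + q: δQ = √(δp² + δq²) = √(4.01e+07 + 2.27e+06) = 6510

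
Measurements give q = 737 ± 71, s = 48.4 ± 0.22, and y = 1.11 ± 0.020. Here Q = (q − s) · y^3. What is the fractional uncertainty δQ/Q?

0.116

Let u = q − s = 689. δu = √(δq² + δs²) = √(5040 + 0.0484) = 71.0, so δu/u = 0.103.
Q is then a monomial in u, y:
δQ/Q = √((δu/u)² + (3·δy/y)²) = √(0.0106 + 0.00292) = 0.116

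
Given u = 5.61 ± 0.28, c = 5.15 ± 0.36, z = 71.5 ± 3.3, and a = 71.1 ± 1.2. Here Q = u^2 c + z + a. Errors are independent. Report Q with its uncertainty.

Let p = u^2·c = 162. δp/p = √((2·δu/u)² + (1·δc/c)²) = √(0.00996 + 0.00489) = 0.122, so δp = 19.8.
Q = p + z + a: δQ = √(δp² + δz² + δa²) = √(390 + 10.9 + 1.44) = 20.1
Q = 305.

305 ± 20.1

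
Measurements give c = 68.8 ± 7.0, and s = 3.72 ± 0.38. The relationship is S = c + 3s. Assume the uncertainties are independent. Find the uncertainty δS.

7.09

For a sum/difference, combine absolute errors in quadrature:
  (δc)² = 49.0;  (3·δs)² = 1.30
δS = √(50.3) = 7.09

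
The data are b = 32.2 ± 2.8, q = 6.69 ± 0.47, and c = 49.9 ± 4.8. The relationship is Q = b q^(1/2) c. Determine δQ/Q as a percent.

13.4%

Q is a product of powers, so relative uncertainties combine in quadrature:
  (1·δb/b)² = (1×0.0870)² = 0.00756;  (½·δq/q)² = (0.5×0.0703)² = 0.00123;  (1·δc/c)² = (1×0.0962)² = 0.00925
δQ/Q = √(0.0180) = 0.134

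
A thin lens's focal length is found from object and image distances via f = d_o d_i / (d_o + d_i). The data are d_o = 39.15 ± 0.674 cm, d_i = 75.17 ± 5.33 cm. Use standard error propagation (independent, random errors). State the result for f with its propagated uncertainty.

25.74 ± 0.690 cm

∂f/∂d_o = (d_i/(d_o+d_i))² = 0.432;  ∂f/∂d_i = (d_o/(d_o+d_i))² = 0.117
δf = √((∂f/∂d_o · δd_o)² + (∂f/∂d_i · δd_i)²) = √(0.0849 + 0.391) = 0.690 cm
f = 25.74 cm.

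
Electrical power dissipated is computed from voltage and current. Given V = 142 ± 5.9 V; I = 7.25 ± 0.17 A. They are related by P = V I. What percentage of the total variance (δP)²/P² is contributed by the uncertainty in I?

24.2%

(δP/P)² = (1·δV/V)² + (1·δI/I)²
  V term: (1×0.0415)² = 0.00173
  I term: (1×0.0234)² = 0.000550
Total = 0.00228. Share from I = 0.000550/0.00228 = 0.242.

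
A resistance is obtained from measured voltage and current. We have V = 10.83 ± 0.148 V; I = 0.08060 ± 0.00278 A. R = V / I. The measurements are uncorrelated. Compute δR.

4.99 Ω

Relative error in a monomial: (δR/R)² = Σ (nᵢ · δxᵢ/xᵢ)².
  (1·δV/V)² = (1×0.0137)² = 0.000187;  (-1·δI/I)² = (-1×0.0345)² = 0.00119
δR/R = √(0.00138) = 0.0371
R = 134.4 Ω, so δR = 0.0371 × 134.4 = 4.99 Ω.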